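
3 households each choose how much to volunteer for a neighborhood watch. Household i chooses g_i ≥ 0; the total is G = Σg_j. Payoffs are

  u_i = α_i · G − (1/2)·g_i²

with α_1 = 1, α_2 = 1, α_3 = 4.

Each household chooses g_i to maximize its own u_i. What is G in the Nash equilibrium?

Household i's FOC: ∂u_i/∂g_i = α_i − g_i = 0, so g_i* = α_i.
NE contributions = (1, 1, 4); G = 6.

6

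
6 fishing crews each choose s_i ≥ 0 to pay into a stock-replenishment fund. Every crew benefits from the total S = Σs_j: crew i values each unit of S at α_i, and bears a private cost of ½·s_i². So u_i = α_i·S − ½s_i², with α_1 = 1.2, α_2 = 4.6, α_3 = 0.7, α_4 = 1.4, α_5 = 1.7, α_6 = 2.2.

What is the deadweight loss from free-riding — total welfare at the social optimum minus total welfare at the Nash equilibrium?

294.87

Crew i's FOC: ∂u_i/∂s_i = α_i − s_i = 0, so s_i* = α_i.
NE contributions = (1.2, 4.6, 0.7, 1.4, 1.7, 2.2); S = 11.8.
W^NE = (Σα)·S − ½Σα_i² = 11.8² − ½·32.78 = 122.85.
Planner sets s_i = Σα_j = 11.8 for every i, so S^SO = 6·11.8 = 70.8.
W^SO = (Σα)·S^SO − ½·6·(Σα)² = (6/2)·11.8² = 417.72.
Deadweight loss = W^SO − W^NE = 294.87.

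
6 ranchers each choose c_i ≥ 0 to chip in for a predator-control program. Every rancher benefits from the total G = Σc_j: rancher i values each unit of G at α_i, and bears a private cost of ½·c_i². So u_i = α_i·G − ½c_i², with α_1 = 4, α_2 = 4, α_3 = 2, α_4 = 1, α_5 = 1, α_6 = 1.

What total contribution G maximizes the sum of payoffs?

78

Planner FOC: ∂(Σu_j)/∂c_i = (Σα_j) − c_i = 0, so c_i^SO = Σα_j = 13 for every i; G^SO = 78.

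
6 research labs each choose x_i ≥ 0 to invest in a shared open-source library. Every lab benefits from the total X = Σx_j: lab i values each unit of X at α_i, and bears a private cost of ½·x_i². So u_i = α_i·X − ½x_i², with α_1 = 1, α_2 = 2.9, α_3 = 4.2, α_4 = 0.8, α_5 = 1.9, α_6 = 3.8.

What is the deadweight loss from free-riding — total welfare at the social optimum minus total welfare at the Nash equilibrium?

449.19

Lab i's FOC: ∂u_i/∂x_i = α_i − x_i = 0, so x_i* = α_i.
NE contributions = (1, 2.9, 4.2, 0.8, 1.9, 3.8); X = 14.6.
W^NE = (Σα)·X − ½Σα_i² = 14.6² − ½·45.74 = 190.29.
Planner sets x_i = Σα_j = 14.6 for every i, so X^SO = 6·14.6 = 87.6.
W^SO = (Σα)·X^SO − ½·6·(Σα)² = (6/2)·14.6² = 639.48.
Deadweight loss = W^SO − W^NE = 449.19.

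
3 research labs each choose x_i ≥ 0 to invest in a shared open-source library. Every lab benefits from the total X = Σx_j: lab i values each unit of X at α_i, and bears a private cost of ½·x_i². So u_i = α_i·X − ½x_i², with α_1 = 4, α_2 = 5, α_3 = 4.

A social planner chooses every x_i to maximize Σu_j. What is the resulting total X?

Planner FOC: ∂(Σu_j)/∂x_i = (Σα_j) − x_i = 0, so x_i^SO = Σα_j = 13 for every i; X^SO = 39.

39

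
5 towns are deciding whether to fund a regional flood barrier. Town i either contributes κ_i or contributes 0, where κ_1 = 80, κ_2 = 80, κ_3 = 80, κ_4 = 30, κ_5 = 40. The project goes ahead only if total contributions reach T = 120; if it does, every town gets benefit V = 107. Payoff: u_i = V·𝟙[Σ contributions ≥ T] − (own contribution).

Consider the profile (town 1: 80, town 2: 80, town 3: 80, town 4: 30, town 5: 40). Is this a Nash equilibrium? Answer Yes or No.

Total = 310 ≥ 120: provided.
Town 1 (pledges 80, payoff 27): dropping to 0 → total 230, payoff 107. Profitable deviation.

No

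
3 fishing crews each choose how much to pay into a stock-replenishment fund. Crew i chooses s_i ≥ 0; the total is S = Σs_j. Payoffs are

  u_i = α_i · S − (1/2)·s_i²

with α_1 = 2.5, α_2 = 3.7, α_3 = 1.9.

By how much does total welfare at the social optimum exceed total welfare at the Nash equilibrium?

Crew i's FOC: ∂u_i/∂s_i = α_i − s_i = 0, so s_i* = α_i.
NE contributions = (2.5, 3.7, 1.9); S = 8.1.
W^NE = (Σα)·S − ½Σα_i² = 8.1² − ½·23.55 = 53.835.
Planner sets s_i = Σα_j = 8.1 for every i, so S^SO = 3·8.1 = 24.3.
W^SO = (Σα)·S^SO − ½·3·(Σα)² = (3/2)·8.1² = 98.415.
Deadweight loss = W^SO − W^NE = 44.58.

44.58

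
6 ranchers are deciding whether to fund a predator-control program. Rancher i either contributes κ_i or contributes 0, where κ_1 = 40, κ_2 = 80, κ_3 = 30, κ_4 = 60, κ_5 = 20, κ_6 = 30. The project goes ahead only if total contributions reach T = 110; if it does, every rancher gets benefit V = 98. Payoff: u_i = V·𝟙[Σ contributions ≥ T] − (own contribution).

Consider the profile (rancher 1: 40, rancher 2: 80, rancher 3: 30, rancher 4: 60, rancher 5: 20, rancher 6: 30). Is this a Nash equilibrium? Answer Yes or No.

No

Total = 260 ≥ 110: provided.
Rancher 1 (pledges 40, payoff 58): dropping to 0 → total 220, payoff 98. Profitable deviation.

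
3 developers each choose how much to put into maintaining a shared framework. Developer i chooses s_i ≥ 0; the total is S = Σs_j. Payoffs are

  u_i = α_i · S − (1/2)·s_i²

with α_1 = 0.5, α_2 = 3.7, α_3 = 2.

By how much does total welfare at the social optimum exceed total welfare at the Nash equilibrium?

Developer i's FOC: ∂u_i/∂s_i = α_i − s_i = 0, so s_i* = α_i.
NE contributions = (0.5, 3.7, 2); S = 6.2.
W^NE = (Σα)·S − ½Σα_i² = 6.2² − ½·17.94 = 29.47.
Planner sets s_i = Σα_j = 6.2 for every i, so S^SO = 3·6.2 = 18.6.
W^SO = (Σα)·S^SO − ½·3·(Σα)² = (3/2)·6.2² = 57.66.
Deadweight loss = W^SO − W^NE = 28.19.

28.19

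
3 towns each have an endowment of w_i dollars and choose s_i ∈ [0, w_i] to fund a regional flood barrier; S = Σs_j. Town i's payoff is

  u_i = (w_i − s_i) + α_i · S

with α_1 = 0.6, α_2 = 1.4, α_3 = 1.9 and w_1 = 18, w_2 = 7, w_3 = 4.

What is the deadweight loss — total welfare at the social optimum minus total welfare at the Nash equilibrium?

52.2

∂u_i/∂s_i = α_i − 1, so town i contributes w_i if α_i > 1, else 0.
α_i > 1 for i ∈ {2, 3}; NE contributions (0, 7, 4), S = 11.
W^NE = Σw_i − S^NE + (Σα_i)·S^NE = 29 + 2.9·11 = 60.9.
Planner: ∂(Σu_j)/∂s_i = Σα_j − 1 = 2.9 > 0, so everyone contributes w_i; S^SO = 29, W^SO = 29 + 2.9·29 = 113.1.
Deadweight loss = 52.2.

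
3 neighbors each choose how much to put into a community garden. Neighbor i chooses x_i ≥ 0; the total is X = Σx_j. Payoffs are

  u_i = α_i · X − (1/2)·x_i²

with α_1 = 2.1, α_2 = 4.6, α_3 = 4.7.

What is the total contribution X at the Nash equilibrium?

Neighbor i's FOC: ∂u_i/∂x_i = α_i − x_i = 0, so x_i* = α_i.
NE contributions = (2.1, 4.6, 4.7); X = 11.4.

11.4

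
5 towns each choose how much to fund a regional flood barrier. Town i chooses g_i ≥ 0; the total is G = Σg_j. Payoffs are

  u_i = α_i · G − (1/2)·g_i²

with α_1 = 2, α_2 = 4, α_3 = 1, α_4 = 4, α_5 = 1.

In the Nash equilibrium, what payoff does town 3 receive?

11.5

Town i's FOC: ∂u_i/∂g_i = α_i − g_i = 0, so g_i* = α_i.
NE contributions = (2, 4, 1, 4, 1); G = 12.
u_3 = α_3·G − ½·(g_3)² = 1·12 − ½·1² = 11.5.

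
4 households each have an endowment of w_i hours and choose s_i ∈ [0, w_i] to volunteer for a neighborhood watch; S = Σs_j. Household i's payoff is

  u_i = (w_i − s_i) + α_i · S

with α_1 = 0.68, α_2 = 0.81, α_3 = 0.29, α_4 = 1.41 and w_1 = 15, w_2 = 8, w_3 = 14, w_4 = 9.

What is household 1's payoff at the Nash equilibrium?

∂u_i/∂s_i = α_i − 1, so household i contributes w_i if α_i > 1, else 0.
α_i > 1 for i ∈ {4}; NE contributions (0, 0, 0, 9), S = 9.
u_1 = (15 − 0) + 0.68·9 = 21.12.

21.12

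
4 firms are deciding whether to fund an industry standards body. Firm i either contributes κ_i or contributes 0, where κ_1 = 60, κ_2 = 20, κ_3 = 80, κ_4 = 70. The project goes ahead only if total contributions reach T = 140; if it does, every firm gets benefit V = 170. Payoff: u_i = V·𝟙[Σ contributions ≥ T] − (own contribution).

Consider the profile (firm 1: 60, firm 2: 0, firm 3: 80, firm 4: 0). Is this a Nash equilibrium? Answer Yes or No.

Yes

Total = 140 ≥ 140: provided.
Firm 1 (pledges 60, payoff 110): dropping to 0 → total 80, payoff 0. No gain.
Firm 2 (pledges 0, payoff 170): pledging 20 → total 160, payoff 150. No gain.
Firm 3 (pledges 80, payoff 90): dropping to 0 → total 60, payoff 0. No gain.
Firm 4 (pledges 0, payoff 170): pledging 70 → total 210, payoff 100. No gain.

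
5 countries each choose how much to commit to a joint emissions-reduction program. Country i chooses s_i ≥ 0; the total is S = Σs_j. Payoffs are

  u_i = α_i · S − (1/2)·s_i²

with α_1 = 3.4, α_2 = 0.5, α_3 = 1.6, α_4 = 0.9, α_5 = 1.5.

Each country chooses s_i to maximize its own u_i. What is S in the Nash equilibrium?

Country i's FOC: ∂u_i/∂s_i = α_i − s_i = 0, so s_i* = α_i.
NE contributions = (3.4, 0.5, 1.6, 0.9, 1.5); S = 7.9.

7.9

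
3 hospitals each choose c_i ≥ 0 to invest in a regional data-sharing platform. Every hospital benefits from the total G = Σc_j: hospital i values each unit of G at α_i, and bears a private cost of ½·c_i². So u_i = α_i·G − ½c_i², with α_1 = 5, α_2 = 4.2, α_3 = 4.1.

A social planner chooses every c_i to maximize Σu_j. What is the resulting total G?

Planner FOC: ∂(Σu_j)/∂c_i = (Σα_j) − c_i = 0, so c_i^SO = Σα_j = 13.3 for every i; G^SO = 39.9.

39.9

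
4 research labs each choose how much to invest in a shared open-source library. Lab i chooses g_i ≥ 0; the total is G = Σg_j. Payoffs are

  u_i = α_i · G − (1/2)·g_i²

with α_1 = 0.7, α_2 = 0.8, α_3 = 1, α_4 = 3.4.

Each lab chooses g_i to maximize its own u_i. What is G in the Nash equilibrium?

5.9

Lab i's FOC: ∂u_i/∂g_i = α_i − g_i = 0, so g_i* = α_i.
NE contributions = (0.7, 0.8, 1, 3.4); G = 5.9.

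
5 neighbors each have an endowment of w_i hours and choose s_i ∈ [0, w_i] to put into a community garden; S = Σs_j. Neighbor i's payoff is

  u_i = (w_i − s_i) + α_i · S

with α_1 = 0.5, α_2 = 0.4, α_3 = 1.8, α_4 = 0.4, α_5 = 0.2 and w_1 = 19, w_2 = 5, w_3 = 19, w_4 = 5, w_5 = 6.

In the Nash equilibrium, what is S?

∂u_i/∂s_i = α_i − 1, so neighbor i contributes w_i if α_i > 1, else 0.
α_i > 1 for i ∈ {3}; NE contributions (0, 0, 19, 0, 0), S = 19.

19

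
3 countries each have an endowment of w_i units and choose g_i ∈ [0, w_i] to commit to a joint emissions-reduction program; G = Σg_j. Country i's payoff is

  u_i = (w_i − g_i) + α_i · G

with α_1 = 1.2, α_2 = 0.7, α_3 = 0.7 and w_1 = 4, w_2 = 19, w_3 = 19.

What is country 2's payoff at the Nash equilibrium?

21.8

∂u_i/∂g_i = α_i − 1, so country i contributes w_i if α_i > 1, else 0.
α_i > 1 for i ∈ {1}; NE contributions (4, 0, 0), G = 4.
u_2 = (19 − 0) + 0.7·4 = 21.8.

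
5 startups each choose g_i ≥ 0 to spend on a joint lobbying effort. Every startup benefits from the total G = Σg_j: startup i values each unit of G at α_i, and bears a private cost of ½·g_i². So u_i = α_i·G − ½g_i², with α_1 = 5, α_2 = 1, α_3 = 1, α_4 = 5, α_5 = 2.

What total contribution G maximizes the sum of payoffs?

Planner FOC: ∂(Σu_j)/∂g_i = (Σα_j) − g_i = 0, so g_i^SO = Σα_j = 14 for every i; G^SO = 70.

70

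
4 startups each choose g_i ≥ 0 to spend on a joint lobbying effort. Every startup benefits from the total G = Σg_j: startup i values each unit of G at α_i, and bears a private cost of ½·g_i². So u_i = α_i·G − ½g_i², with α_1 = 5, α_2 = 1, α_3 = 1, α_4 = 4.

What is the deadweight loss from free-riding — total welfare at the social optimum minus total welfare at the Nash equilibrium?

142.5

Startup i's FOC: ∂u_i/∂g_i = α_i − g_i = 0, so g_i* = α_i.
NE contributions = (5, 1, 1, 4); G = 11.
W^NE = (Σα)·G − ½Σα_i² = 11² − ½·43 = 99.5.
Planner sets g_i = Σα_j = 11 for every i, so G^SO = 4·11 = 44.
W^SO = (Σα)·G^SO − ½·4·(Σα)² = (4/2)·11² = 242.
Deadweight loss = W^SO − W^NE = 142.5.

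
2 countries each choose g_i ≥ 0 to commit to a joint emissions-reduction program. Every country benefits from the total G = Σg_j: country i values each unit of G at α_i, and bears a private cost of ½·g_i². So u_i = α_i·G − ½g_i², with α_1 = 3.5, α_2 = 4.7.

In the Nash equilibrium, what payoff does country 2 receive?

27.495

Country i's FOC: ∂u_i/∂g_i = α_i − g_i = 0, so g_i* = α_i.
NE contributions = (3.5, 4.7); G = 8.2.
u_2 = α_2·G − ½·(g_2)² = 4.7·8.2 − ½·4.7² = 27.495.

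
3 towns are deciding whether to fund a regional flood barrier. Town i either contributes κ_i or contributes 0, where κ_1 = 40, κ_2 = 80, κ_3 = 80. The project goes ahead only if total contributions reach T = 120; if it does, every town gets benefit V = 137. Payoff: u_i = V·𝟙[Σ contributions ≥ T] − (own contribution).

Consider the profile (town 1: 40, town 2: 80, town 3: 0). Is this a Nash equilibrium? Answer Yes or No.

Total = 120 ≥ 120: provided.
Town 1 (pledges 40, payoff 97): dropping to 0 → total 80, payoff 0. No gain.
Town 2 (pledges 80, payoff 57): dropping to 0 → total 40, payoff 0. No gain.
Town 3 (pledges 0, payoff 137): pledging 80 → total 200, payoff 57. No gain.

Yes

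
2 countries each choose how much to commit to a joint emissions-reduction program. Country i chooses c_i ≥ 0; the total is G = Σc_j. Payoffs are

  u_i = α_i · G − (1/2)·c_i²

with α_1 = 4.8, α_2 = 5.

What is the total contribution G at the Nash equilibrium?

9.8

Country i's FOC: ∂u_i/∂c_i = α_i − c_i = 0, so c_i* = α_i.
NE contributions = (4.8, 5); G = 9.8.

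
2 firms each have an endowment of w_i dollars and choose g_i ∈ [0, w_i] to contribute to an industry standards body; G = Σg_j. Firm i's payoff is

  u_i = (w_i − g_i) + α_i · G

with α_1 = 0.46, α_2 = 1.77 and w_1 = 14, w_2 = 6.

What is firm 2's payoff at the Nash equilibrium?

∂u_i/∂g_i = α_i − 1, so firm i contributes w_i if α_i > 1, else 0.
α_i > 1 for i ∈ {2}; NE contributions (0, 6), G = 6.
u_2 = (6 − 6) + 1.77·6 = 10.62.

10.62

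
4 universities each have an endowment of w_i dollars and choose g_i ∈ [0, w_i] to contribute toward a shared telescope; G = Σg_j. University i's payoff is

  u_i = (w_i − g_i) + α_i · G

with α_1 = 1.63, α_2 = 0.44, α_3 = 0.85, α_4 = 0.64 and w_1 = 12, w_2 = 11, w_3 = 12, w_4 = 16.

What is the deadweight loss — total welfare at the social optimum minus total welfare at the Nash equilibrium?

99.84

∂u_i/∂g_i = α_i − 1, so university i contributes w_i if α_i > 1, else 0.
α_i > 1 for i ∈ {1}; NE contributions (12, 0, 0, 0), G = 12.
W^NE = Σw_i − G^NE + (Σα_i)·G^NE = 51 + 2.56·12 = 81.72.
Planner: ∂(Σu_j)/∂g_i = Σα_j − 1 = 2.56 > 0, so everyone contributes w_i; G^SO = 51, W^SO = 51 + 2.56·51 = 181.56.
Deadweight loss = 99.84.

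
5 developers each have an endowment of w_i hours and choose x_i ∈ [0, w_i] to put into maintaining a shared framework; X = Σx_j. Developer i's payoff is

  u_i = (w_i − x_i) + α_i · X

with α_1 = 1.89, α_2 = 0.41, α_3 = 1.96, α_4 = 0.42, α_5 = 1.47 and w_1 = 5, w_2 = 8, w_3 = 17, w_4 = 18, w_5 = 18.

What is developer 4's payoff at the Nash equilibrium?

∂u_i/∂x_i = α_i − 1, so developer i contributes w_i if α_i > 1, else 0.
α_i > 1 for i ∈ {1, 3, 5}; NE contributions (5, 0, 17, 0, 18), X = 40.
u_4 = (18 − 0) + 0.42·40 = 34.8.

34.8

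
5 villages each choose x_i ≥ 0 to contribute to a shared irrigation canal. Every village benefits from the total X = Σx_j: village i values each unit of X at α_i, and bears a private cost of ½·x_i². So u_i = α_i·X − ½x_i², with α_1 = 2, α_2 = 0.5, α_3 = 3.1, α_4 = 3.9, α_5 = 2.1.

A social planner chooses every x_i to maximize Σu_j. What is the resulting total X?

58

Planner FOC: ∂(Σu_j)/∂x_i = (Σα_j) − x_i = 0, so x_i^SO = Σα_j = 11.6 for every i; X^SO = 58.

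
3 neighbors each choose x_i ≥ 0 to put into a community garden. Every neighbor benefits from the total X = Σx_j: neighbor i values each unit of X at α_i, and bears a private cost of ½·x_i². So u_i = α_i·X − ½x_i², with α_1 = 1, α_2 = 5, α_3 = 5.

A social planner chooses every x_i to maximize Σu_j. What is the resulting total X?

Planner FOC: ∂(Σu_j)/∂x_i = (Σα_j) − x_i = 0, so x_i^SO = Σα_j = 11 for every i; X^SO = 33.

33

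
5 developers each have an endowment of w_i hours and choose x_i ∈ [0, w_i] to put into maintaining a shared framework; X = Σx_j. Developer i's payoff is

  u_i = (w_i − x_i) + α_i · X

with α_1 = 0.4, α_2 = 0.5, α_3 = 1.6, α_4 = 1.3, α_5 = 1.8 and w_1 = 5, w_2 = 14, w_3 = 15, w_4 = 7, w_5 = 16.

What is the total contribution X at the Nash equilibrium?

∂u_i/∂x_i = α_i − 1, so developer i contributes w_i if α_i > 1, else 0.
α_i > 1 for i ∈ {3, 4, 5}; NE contributions (0, 0, 15, 7, 16), X = 38.

38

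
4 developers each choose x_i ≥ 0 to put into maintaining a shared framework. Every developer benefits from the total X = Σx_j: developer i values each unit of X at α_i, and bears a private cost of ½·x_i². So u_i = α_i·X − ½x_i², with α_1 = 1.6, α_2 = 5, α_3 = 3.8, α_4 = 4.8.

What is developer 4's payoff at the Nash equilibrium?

Developer i's FOC: ∂u_i/∂x_i = α_i − x_i = 0, so x_i* = α_i.
NE contributions = (1.6, 5, 3.8, 4.8); X = 15.2.
u_4 = α_4·X − ½·(x_4)² = 4.8·15.2 − ½·4.8² = 61.44.

61.44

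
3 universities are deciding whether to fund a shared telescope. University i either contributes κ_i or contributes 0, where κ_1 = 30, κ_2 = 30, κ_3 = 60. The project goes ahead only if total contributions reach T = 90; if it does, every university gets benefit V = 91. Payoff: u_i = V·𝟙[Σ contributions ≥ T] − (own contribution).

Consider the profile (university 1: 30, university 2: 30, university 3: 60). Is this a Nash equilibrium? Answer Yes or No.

No

Total = 120 ≥ 90: provided.
University 1 (pledges 30, payoff 61): dropping to 0 → total 90, payoff 91. Profitable deviation.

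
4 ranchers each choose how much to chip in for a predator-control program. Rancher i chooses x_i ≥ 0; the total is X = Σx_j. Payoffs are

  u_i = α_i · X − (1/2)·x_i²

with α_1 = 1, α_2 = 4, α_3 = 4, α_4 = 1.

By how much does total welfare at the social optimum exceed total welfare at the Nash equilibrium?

117

Rancher i's FOC: ∂u_i/∂x_i = α_i − x_i = 0, so x_i* = α_i.
NE contributions = (1, 4, 4, 1); X = 10.
W^NE = (Σα)·X − ½Σα_i² = 10² − ½·34 = 83.
Planner sets x_i = Σα_j = 10 for every i, so X^SO = 4·10 = 40.
W^SO = (Σα)·X^SO − ½·4·(Σα)² = (4/2)·10² = 200.
Deadweight loss = W^SO − W^NE = 117.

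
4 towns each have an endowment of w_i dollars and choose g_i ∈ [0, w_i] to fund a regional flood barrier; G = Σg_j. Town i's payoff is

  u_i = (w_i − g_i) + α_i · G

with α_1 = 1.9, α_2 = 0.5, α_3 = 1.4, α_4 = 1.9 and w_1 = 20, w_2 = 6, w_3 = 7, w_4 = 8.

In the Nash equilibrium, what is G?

∂u_i/∂g_i = α_i − 1, so town i contributes w_i if α_i > 1, else 0.
α_i > 1 for i ∈ {1, 3, 4}; NE contributions (20, 0, 7, 8), G = 35.

35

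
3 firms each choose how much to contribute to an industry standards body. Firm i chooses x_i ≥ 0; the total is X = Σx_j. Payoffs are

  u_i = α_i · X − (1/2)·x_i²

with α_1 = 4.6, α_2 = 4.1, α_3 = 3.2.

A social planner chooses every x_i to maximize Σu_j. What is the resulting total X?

35.7

Planner FOC: ∂(Σu_j)/∂x_i = (Σα_j) − x_i = 0, so x_i^SO = Σα_j = 11.9 for every i; X^SO = 35.7.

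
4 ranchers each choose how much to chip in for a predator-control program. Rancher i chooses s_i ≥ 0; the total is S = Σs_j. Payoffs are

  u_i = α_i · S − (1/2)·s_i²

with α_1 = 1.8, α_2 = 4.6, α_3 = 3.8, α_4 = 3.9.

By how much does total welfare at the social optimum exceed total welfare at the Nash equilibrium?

Rancher i's FOC: ∂u_i/∂s_i = α_i − s_i = 0, so s_i* = α_i.
NE contributions = (1.8, 4.6, 3.8, 3.9); S = 14.1.
W^NE = (Σα)·S − ½Σα_i² = 14.1² − ½·54.05 = 171.785.
Planner sets s_i = Σα_j = 14.1 for every i, so S^SO = 4·14.1 = 56.4.
W^SO = (Σα)·S^SO − ½·4·(Σα)² = (4/2)·14.1² = 397.62.
Deadweight loss = W^SO − W^NE = 225.835.

225.835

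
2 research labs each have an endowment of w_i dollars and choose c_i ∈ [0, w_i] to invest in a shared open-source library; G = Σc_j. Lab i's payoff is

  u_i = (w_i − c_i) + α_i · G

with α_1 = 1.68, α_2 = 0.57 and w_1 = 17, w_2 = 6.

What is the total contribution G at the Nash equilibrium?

17

∂u_i/∂c_i = α_i − 1, so lab i contributes w_i if α_i > 1, else 0.
α_i > 1 for i ∈ {1}; NE contributions (17, 0), G = 17.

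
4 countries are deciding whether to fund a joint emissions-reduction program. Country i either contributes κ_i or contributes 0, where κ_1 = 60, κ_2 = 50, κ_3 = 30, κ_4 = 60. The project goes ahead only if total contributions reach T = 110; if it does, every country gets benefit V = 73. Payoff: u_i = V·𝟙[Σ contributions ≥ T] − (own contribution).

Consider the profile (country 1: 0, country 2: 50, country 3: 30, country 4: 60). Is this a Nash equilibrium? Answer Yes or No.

No

Total = 140 ≥ 110: provided.
Country 1 (pledges 0, payoff 73): pledging 60 → total 200, payoff 13. No gain.
Country 2 (pledges 50, payoff 23): dropping to 0 → total 90, payoff 0. No gain.
Country 3 (pledges 30, payoff 43): dropping to 0 → total 110, payoff 73. Profitable deviation.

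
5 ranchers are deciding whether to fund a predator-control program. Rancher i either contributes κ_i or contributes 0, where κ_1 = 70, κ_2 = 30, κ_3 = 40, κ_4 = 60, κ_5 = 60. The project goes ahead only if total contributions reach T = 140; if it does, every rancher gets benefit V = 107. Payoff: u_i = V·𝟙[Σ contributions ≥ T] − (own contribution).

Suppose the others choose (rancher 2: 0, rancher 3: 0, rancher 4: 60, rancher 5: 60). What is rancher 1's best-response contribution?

Others' total = 120. Contributing 70 brings total to 190 ≥ 140: gain V − κ_1 = 37.
Best response: 70.

70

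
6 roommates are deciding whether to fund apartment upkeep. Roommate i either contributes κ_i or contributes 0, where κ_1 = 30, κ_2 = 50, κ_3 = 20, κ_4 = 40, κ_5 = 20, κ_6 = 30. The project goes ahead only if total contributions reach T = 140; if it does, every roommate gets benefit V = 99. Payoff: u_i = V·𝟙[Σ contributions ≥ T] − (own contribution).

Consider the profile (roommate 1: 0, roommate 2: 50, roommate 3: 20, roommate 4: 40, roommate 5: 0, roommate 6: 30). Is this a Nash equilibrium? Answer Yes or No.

Total = 140 ≥ 140: provided.
Roommate 1 (pledges 0, payoff 99): pledging 30 → total 170, payoff 69. No gain.
Roommate 2 (pledges 50, payoff 49): dropping to 0 → total 90, payoff 0. No gain.
Roommate 3 (pledges 20, payoff 79): dropping to 0 → total 120, payoff 0. No gain.
Roommate 4 (pledges 40, payoff 59): dropping to 0 → total 100, payoff 0. No gain.
Roommate 5 (pledges 0, payoff 99): pledging 20 → total 160, payoff 79. No gain.
Roommate 6 (pledges 30, payoff 69): dropping to 0 → total 110, payoff 0. No gain.

Yes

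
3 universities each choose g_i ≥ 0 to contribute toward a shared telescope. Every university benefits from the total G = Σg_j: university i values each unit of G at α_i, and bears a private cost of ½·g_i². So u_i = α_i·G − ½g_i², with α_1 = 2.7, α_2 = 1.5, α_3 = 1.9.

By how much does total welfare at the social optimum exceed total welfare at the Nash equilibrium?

25.18

University i's FOC: ∂u_i/∂g_i = α_i − g_i = 0, so g_i* = α_i.
NE contributions = (2.7, 1.5, 1.9); G = 6.1.
W^NE = (Σα)·G − ½Σα_i² = 6.1² − ½·13.15 = 30.635.
Planner sets g_i = Σα_j = 6.1 for every i, so G^SO = 3·6.1 = 18.3.
W^SO = (Σα)·G^SO − ½·3·(Σα)² = (3/2)·6.1² = 55.815.
Deadweight loss = W^SO − W^NE = 25.18.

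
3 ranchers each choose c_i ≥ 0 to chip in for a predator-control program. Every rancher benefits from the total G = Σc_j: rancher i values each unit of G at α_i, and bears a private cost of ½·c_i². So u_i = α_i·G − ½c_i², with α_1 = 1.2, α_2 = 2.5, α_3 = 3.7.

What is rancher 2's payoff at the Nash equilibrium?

Rancher i's FOC: ∂u_i/∂c_i = α_i − c_i = 0, so c_i* = α_i.
NE contributions = (1.2, 2.5, 3.7); G = 7.4.
u_2 = α_2·G − ½·(c_2)² = 2.5·7.4 − ½·2.5² = 15.375.

15.375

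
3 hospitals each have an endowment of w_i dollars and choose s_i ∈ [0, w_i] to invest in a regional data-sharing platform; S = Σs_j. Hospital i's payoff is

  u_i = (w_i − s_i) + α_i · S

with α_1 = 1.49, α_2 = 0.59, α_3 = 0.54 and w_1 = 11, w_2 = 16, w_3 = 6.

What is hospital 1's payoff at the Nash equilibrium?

16.39

∂u_i/∂s_i = α_i − 1, so hospital i contributes w_i if α_i > 1, else 0.
α_i > 1 for i ∈ {1}; NE contributions (11, 0, 0), S = 11.
u_1 = (11 − 11) + 1.49·11 = 16.39.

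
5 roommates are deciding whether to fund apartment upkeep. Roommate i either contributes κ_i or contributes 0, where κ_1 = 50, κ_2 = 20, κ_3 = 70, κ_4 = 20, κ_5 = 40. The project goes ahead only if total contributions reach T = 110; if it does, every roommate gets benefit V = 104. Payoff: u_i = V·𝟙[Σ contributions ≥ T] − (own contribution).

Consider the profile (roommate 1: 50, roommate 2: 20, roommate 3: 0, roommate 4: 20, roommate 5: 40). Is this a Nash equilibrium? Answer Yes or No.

Total = 130 ≥ 110: provided.
Roommate 1 (pledges 50, payoff 54): dropping to 0 → total 80, payoff 0. No gain.
Roommate 2 (pledges 20, payoff 84): dropping to 0 → total 110, payoff 104. Profitable deviation.

No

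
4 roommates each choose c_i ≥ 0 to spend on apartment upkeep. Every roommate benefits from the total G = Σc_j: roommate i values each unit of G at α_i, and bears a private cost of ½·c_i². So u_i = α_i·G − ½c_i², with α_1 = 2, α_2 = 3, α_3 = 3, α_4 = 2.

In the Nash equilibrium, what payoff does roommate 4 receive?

Roommate i's FOC: ∂u_i/∂c_i = α_i − c_i = 0, so c_i* = α_i.
NE contributions = (2, 3, 3, 2); G = 10.
u_4 = α_4·G − ½·(c_4)² = 2·10 − ½·2² = 18.

18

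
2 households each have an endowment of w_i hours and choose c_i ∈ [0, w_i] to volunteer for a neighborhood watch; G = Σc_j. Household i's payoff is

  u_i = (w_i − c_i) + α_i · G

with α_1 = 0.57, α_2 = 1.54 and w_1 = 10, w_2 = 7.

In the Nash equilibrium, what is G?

7

∂u_i/∂c_i = α_i − 1, so household i contributes w_i if α_i > 1, else 0.
α_i > 1 for i ∈ {2}; NE contributions (0, 7), G = 7.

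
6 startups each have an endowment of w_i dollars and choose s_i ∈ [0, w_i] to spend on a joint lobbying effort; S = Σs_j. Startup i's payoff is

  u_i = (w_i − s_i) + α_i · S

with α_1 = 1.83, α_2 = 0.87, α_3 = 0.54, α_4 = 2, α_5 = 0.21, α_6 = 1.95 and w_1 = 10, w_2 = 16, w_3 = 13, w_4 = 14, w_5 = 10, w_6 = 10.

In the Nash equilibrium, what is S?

∂u_i/∂s_i = α_i − 1, so startup i contributes w_i if α_i > 1, else 0.
α_i > 1 for i ∈ {1, 4, 6}; NE contributions (10, 0, 0, 14, 0, 10), S = 34.

34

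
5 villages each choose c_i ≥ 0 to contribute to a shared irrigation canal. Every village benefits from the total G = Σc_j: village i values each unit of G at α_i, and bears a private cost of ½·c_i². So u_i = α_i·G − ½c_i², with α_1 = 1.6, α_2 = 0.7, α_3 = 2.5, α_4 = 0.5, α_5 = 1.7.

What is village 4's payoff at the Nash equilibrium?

3.375

Village i's FOC: ∂u_i/∂c_i = α_i − c_i = 0, so c_i* = α_i.
NE contributions = (1.6, 0.7, 2.5, 0.5, 1.7); G = 7.
u_4 = α_4·G − ½·(c_4)² = 0.5·7 − ½·0.5² = 3.375.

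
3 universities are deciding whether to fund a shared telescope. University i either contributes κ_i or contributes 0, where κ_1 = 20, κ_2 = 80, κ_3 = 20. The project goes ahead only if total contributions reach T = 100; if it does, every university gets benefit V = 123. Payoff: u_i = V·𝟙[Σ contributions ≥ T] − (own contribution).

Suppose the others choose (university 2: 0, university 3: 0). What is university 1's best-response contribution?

Others' total = 0. Even contributing 20 gives 20 < 100: no benefit either way.
Best response: 0.

0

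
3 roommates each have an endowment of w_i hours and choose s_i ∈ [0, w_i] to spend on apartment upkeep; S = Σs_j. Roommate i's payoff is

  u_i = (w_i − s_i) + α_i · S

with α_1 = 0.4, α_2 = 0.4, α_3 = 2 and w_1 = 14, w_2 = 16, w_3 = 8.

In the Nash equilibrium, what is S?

8

∂u_i/∂s_i = α_i − 1, so roommate i contributes w_i if α_i > 1, else 0.
α_i > 1 for i ∈ {3}; NE contributions (0, 0, 8), S = 8.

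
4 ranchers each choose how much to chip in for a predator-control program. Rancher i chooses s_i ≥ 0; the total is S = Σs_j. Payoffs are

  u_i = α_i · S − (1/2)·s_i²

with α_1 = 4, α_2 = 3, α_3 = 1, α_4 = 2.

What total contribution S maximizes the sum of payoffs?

40

Planner FOC: ∂(Σu_j)/∂s_i = (Σα_j) − s_i = 0, so s_i^SO = Σα_j = 10 for every i; S^SO = 40.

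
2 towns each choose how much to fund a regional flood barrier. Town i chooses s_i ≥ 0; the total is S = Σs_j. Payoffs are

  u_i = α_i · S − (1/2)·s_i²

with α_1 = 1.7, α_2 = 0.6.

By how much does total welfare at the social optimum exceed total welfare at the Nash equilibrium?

Town i's FOC: ∂u_i/∂s_i = α_i − s_i = 0, so s_i* = α_i.
NE contributions = (1.7, 0.6); S = 2.3.
W^NE = (Σα)·S − ½Σα_i² = 2.3² − ½·3.25 = 3.665.
Planner sets s_i = Σα_j = 2.3 for every i, so S^SO = 2·2.3 = 4.6.
W^SO = (Σα)·S^SO − ½·2·(Σα)² = (2/2)·2.3² = 5.29.
Deadweight loss = W^SO − W^NE = 1.625.

1.625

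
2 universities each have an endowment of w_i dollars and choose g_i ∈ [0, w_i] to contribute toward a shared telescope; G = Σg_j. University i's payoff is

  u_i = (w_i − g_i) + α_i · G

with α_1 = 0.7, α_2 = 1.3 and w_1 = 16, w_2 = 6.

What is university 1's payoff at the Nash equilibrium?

20.2

∂u_i/∂g_i = α_i − 1, so university i contributes w_i if α_i > 1, else 0.
α_i > 1 for i ∈ {2}; NE contributions (0, 6), G = 6.
u_1 = (16 − 0) + 0.7·6 = 20.2.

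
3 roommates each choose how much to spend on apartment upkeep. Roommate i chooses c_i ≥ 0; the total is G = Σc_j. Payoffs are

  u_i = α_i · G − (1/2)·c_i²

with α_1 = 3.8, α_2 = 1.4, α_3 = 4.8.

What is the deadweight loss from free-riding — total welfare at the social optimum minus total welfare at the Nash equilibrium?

Roommate i's FOC: ∂u_i/∂c_i = α_i − c_i = 0, so c_i* = α_i.
NE contributions = (3.8, 1.4, 4.8); G = 10.
W^NE = (Σα)·G − ½Σα_i² = 10² − ½·39.44 = 80.28.
Planner sets c_i = Σα_j = 10 for every i, so G^SO = 3·10 = 30.
W^SO = (Σα)·G^SO − ½·3·(Σα)² = (3/2)·10² = 150.
Deadweight loss = W^SO − W^NE = 69.72.

69.72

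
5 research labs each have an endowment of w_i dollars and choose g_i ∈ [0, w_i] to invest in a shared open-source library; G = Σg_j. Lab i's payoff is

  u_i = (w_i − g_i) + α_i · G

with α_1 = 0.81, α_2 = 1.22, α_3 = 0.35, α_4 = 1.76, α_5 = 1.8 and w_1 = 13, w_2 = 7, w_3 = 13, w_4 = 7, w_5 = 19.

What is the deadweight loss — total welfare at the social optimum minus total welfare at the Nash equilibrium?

128.44

∂u_i/∂g_i = α_i − 1, so lab i contributes w_i if α_i > 1, else 0.
α_i > 1 for i ∈ {2, 4, 5}; NE contributions (0, 7, 0, 7, 19), G = 33.
W^NE = Σw_i − G^NE + (Σα_i)·G^NE = 59 + 4.94·33 = 222.02.
Planner: ∂(Σu_j)/∂g_i = Σα_j − 1 = 4.94 > 0, so everyone contributes w_i; G^SO = 59, W^SO = 59 + 4.94·59 = 350.46.
Deadweight loss = 128.44.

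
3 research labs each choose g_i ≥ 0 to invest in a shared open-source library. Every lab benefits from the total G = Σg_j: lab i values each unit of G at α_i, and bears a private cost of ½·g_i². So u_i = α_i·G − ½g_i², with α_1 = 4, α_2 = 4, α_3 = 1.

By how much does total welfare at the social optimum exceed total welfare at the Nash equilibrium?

57

Lab i's FOC: ∂u_i/∂g_i = α_i − g_i = 0, so g_i* = α_i.
NE contributions = (4, 4, 1); G = 9.
W^NE = (Σα)·G − ½Σα_i² = 9² − ½·33 = 64.5.
Planner sets g_i = Σα_j = 9 for every i, so G^SO = 3·9 = 27.
W^SO = (Σα)·G^SO − ½·3·(Σα)² = (3/2)·9² = 121.5.
Deadweight loss = W^SO − W^NE = 57.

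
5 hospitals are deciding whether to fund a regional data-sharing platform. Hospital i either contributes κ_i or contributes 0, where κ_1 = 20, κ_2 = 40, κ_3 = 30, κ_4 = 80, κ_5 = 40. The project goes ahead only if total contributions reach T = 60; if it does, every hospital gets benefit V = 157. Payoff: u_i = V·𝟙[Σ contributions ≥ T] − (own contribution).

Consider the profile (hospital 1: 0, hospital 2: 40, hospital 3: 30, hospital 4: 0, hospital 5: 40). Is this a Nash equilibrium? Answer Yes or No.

Total = 110 ≥ 60: provided.
Hospital 1 (pledges 0, payoff 157): pledging 20 → total 130, payoff 137. No gain.
Hospital 2 (pledges 40, payoff 117): dropping to 0 → total 70, payoff 157. Profitable deviation.

No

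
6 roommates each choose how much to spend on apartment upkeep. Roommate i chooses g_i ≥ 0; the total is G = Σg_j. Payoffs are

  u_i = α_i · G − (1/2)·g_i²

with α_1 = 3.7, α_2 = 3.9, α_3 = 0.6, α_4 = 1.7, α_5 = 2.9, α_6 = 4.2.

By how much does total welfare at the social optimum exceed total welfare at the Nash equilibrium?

607.1

Roommate i's FOC: ∂u_i/∂g_i = α_i − g_i = 0, so g_i* = α_i.
NE contributions = (3.7, 3.9, 0.6, 1.7, 2.9, 4.2); G = 17.
W^NE = (Σα)·G − ½Σα_i² = 17² − ½·58.2 = 259.9.
Planner sets g_i = Σα_j = 17 for every i, so G^SO = 6·17 = 102.
W^SO = (Σα)·G^SO − ½·6·(Σα)² = (6/2)·17² = 867.
Deadweight loss = W^SO − W^NE = 607.1.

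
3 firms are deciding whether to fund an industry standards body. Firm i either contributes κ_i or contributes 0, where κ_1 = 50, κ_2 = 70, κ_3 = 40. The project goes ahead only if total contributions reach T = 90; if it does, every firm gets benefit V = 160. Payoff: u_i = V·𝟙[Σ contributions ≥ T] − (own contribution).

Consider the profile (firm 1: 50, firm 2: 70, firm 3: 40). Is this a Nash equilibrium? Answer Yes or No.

No

Total = 160 ≥ 90: provided.
Firm 1 (pledges 50, payoff 110): dropping to 0 → total 110, payoff 160. Profitable deviation.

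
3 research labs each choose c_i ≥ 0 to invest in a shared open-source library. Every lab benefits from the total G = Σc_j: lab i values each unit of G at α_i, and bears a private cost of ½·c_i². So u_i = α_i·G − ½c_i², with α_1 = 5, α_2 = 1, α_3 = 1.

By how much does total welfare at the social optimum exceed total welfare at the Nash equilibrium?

Lab i's FOC: ∂u_i/∂c_i = α_i − c_i = 0, so c_i* = α_i.
NE contributions = (5, 1, 1); G = 7.
W^NE = (Σα)·G − ½Σα_i² = 7² − ½·27 = 35.5.
Planner sets c_i = Σα_j = 7 for every i, so G^SO = 3·7 = 21.
W^SO = (Σα)·G^SO − ½·3·(Σα)² = (3/2)·7² = 73.5.
Deadweight loss = W^SO − W^NE = 38.

38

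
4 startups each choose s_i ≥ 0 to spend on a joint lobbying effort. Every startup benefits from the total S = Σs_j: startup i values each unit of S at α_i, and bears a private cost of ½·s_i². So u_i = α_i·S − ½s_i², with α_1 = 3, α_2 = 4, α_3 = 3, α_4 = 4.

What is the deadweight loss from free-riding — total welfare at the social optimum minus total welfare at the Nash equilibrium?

Startup i's FOC: ∂u_i/∂s_i = α_i − s_i = 0, so s_i* = α_i.
NE contributions = (3, 4, 3, 4); S = 14.
W^NE = (Σα)·S − ½Σα_i² = 14² − ½·50 = 171.
Planner sets s_i = Σα_j = 14 for every i, so S^SO = 4·14 = 56.
W^SO = (Σα)·S^SO − ½·4·(Σα)² = (4/2)·14² = 392.
Deadweight loss = W^SO − W^NE = 221.

221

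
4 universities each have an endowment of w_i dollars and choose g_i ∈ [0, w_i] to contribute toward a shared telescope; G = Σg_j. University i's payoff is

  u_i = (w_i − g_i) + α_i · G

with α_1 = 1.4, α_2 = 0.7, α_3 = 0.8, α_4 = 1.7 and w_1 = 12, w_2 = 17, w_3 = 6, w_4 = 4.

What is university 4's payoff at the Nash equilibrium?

∂u_i/∂g_i = α_i − 1, so university i contributes w_i if α_i > 1, else 0.
α_i > 1 for i ∈ {1, 4}; NE contributions (12, 0, 0, 4), G = 16.
u_4 = (4 − 4) + 1.7·16 = 27.2.

27.2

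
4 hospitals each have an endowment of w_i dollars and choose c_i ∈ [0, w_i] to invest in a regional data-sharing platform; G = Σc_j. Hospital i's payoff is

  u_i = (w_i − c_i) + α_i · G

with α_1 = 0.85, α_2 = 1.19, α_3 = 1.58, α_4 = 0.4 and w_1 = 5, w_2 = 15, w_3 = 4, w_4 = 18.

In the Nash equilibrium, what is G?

19

∂u_i/∂c_i = α_i − 1, so hospital i contributes w_i if α_i > 1, else 0.
α_i > 1 for i ∈ {2, 3}; NE contributions (0, 15, 4, 0), G = 19.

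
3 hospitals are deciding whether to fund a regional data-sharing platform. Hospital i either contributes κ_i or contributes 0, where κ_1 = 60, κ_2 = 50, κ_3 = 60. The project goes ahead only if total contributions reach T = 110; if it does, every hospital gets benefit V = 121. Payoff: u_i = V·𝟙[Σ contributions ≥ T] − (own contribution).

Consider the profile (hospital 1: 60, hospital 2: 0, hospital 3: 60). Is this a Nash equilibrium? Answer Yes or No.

Yes

Total = 120 ≥ 110: provided.
Hospital 1 (pledges 60, payoff 61): dropping to 0 → total 60, payoff 0. No gain.
Hospital 2 (pledges 0, payoff 121): pledging 50 → total 170, payoff 71. No gain.
Hospital 3 (pledges 60, payoff 61): dropping to 0 → total 60, payoff 0. No gain.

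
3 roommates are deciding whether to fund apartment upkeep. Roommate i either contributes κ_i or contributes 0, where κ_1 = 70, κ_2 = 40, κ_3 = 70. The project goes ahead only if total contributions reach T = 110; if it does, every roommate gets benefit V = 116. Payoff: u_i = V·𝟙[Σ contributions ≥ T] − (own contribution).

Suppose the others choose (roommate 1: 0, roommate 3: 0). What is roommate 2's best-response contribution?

0

Others' total = 0. Even contributing 40 gives 40 < 110: no benefit either way.
Best response: 0.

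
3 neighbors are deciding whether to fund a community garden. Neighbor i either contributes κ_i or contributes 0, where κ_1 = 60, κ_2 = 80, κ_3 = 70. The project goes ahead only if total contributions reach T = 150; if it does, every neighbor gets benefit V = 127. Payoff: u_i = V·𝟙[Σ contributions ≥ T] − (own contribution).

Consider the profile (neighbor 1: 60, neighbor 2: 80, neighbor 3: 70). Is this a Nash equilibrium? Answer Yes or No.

Total = 210 ≥ 150: provided.
Neighbor 1 (pledges 60, payoff 67): dropping to 0 → total 150, payoff 127. Profitable deviation.

No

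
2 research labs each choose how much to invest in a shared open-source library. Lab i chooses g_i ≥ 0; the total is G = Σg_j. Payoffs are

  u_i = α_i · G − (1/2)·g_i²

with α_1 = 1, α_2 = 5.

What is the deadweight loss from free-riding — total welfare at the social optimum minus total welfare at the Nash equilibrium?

Lab i's FOC: ∂u_i/∂g_i = α_i − g_i = 0, so g_i* = α_i.
NE contributions = (1, 5); G = 6.
W^NE = (Σα)·G − ½Σα_i² = 6² − ½·26 = 23.
Planner sets g_i = Σα_j = 6 for every i, so G^SO = 2·6 = 12.
W^SO = (Σα)·G^SO − ½·2·(Σα)² = (2/2)·6² = 36.
Deadweight loss = W^SO − W^NE = 13.

13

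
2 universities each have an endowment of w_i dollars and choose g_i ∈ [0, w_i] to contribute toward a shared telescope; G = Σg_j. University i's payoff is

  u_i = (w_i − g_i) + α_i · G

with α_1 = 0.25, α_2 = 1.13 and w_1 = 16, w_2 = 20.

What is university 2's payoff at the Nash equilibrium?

22.6

∂u_i/∂g_i = α_i − 1, so university i contributes w_i if α_i > 1, else 0.
α_i > 1 for i ∈ {2}; NE contributions (0, 20), G = 20.
u_2 = (20 − 20) + 1.13·20 = 22.6.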